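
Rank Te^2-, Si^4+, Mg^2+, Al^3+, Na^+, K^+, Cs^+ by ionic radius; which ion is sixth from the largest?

Tabulating Z and e⁻: Si^4+ has 10 e⁻ (Z=14), Al^3+ has 10 e⁻ (Z=13), Mg^2+ has 10 e⁻ (Z=12), Na^+ has 10 e⁻ (Z=11), K^+ has 18 e⁻ (Z=19), Cs^+ has 54 e⁻ (Z=55), Te^2- has 54 e⁻ (Z=52). Si^4+ < Al^3+ (both 10 e⁻, Z=14>13); Al^3+ < Mg^2+ (isoelectronic, higher Z=13 is smaller); Mg^2+ < Na^+ (both 10 e⁻, Z=12>11); Na^+ < K^+ (same group, period 3 vs 4); K^+ < Cs^+ (same group, 2 shells fewer); Cs^+ < Te^2- (isoelectronic, higher Z=55 is smaller).
Ordering: Si^4+ < Al^3+ < Mg^2+ < Na^+ < K^+ < Cs^+ < Te^2-. The sixth largest is Al^3+.

Al^3+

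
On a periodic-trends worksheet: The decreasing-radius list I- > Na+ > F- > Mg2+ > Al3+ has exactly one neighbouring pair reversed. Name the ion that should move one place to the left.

Check each adjacent pair. Na+ and F- are reversed: both have 10 electrons but Z(Na)=11 > Z(F)=9, so Na+ should be the smaller of the two. No other neighbouring pair contradicts the periodic trends, so F- is the ion listed too late.

F-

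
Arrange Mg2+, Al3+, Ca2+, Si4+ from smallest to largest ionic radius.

Si4+ < Al3+ < Mg2+ < Ca2+

Si4+: 10 e⁻, Z=14, Al3+: 10 e⁻, Z=13, Mg2+: 10 e⁻, Z=12, Ca2+: 18 e⁻, Z=20. Si4+ < Al3+ (both 10 e⁻, Z=14>13); Al3+ < Mg2+ (both 10 e⁻, Z=13>12); Mg2+ < Ca2+ (same group, period 3 vs 4).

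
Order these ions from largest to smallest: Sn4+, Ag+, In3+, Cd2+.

Ag+ > Cd2+ > In3+ > Sn4+

Isoelectronic series (46 e⁻ each). Size is set by nuclear charge: more protons means a smaller ion. Sn4+ (Z=50), In3+ (Z=49), Cd2+ (Z=48), Ag+ (Z=47).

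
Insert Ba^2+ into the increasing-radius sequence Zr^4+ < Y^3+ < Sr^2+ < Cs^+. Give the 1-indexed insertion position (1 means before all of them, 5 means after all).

Zr^4+ (Z=40, 36 e⁻), Y^3+ (Z=39, 36 e⁻), Sr^2+ (Z=38, 36 e⁻), Ba^2+ (Z=56, 54 e⁻), Cs^+ (Z=55, 54 e⁻). Zr^4+ < Y^3+ (both 36 e⁻, Z=40>39); Y^3+ < Sr^2+ (both 36 e⁻, Z=39>38); Sr^2+ < Ba^2+ (same group, 1 shell fewer); Ba^2+ < Cs^+ (isoelectronic, higher Z=56 is smaller).
With Ba^2+ included the full order is Zr^4+ < Y^3+ < Sr^2+ < Ba^2+ < Cs^+, so it takes position 4.

4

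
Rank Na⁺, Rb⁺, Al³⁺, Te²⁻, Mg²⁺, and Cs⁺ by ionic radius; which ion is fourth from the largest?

Na⁺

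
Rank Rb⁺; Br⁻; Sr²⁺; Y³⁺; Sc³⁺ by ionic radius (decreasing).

Tabulating Z and e⁻: Sc³⁺ (Z=21, 18 e⁻), Y³⁺ (Z=39, 36 e⁻), Sr²⁺ (Z=38, 36 e⁻), Rb⁺ (Z=37, 36 e⁻), Br⁻ (Z=35, 36 e⁻). Sc³⁺ < Y³⁺ (same group, period 4 vs 5); Y³⁺ < Sr²⁺ (isoelectronic, higher Z=39 is smaller); Sr²⁺ < Rb⁺ (both 36 e⁻, Z=38>37); Rb⁺ < Br⁻ (both 36 e⁻, Z=37>35).

Br⁻ > Rb⁺ > Sr²⁺ > Y³⁺ > Sc³⁺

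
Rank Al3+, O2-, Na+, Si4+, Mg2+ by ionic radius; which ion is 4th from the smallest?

Na+

These species are isoelectronic with 10 electrons. The only difference is the number of protons: Si4+ (Z=14), Al3+ (Z=13), Mg2+ (Z=12), Na+ (Z=11), O2- (Z=8). The strongest nuclear pull (Si4+) gives the smallest ion.
Full ascending order: Si4+ < Al3+ < Mg2+ < Na+ < O2-. Counting from the smallest, position 4 is Na+.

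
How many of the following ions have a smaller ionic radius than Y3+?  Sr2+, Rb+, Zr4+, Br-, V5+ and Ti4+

3

First list Z and electron count for each: V5+ has 18 e⁻ (Z=23), Ti4+ has 18 e⁻ (Z=22), Zr4+ has 36 e⁻ (Z=40), Y3+ has 36 e⁻ (Z=39), Sr2+ has 36 e⁻ (Z=38), Rb+ has 36 e⁻ (Z=37), Br- has 36 e⁻ (Z=35). V5+ < Ti4+ (isoelectronic, higher Z=23 is smaller); Ti4+ < Zr4+ (same group, 1 shell fewer); Zr4+ < Y3+ (isoelectronic, higher Z=40 is smaller); Y3+ < Sr2+ (isoelectronic, higher Z=39 is smaller); Sr2+ < Rb+ (both 36 e⁻, Z=38>37); Rb+ < Br- (isoelectronic, higher Z=37 is smaller).
Relative to Y3+, the ions that are smaller are V5+, Ti4+, Zr4+. So 3 are smaller.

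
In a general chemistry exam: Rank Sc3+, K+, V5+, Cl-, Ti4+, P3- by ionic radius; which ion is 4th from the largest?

Sc3+

Each ion has 18 electrons. The ranking follows nuclear charge in reverse — greater Z gives a smaller radius. V5+ (Z=23), Ti4+ (Z=22), Sc3+ (Z=21), K+ (Z=19), Cl- (Z=17), P3- (Z=15).
Ordering: V5+ < Ti4+ < Sc3+ < K+ < Cl- < P3-. The 4th largest is Sc3+.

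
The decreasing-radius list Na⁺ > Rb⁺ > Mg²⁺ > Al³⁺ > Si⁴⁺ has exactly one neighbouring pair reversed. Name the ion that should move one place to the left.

Rb⁺

Check each adjacent pair. Na⁺ and Rb⁺ are reversed: same group and charge — period 3 sits above period 5, so Na⁺ is smaller. No other neighbouring pair contradicts the periodic trends, so Rb⁺ is the ion listed too late.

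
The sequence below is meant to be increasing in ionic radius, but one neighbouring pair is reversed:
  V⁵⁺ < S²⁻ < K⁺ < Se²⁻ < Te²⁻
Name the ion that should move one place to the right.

Check each adjacent pair. S²⁻ and K⁺ are reversed: both have 18 electrons but Z(K)=19 > Z(S)=16, so K⁺ should be the smaller of the two. No other neighbouring pair contradicts the periodic trends, so S²⁻ is the ion listed too early.

S²⁻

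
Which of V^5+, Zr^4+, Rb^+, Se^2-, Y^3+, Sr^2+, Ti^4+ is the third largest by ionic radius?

Sr^2+

Electron counts and nuclear charges: V^5+ (Z=23, 18 e⁻), Ti^4+ (Z=22, 18 e⁻), Zr^4+ (Z=40, 36 e⁻), Y^3+ (Z=39, 36 e⁻), Sr^2+ (Z=38, 36 e⁻), Rb^+ (Z=37, 36 e⁻), Se^2- (Z=34, 36 e⁻). V^5+ < Ti^4+ (both 18 e⁻, Z=23>22); Ti^4+ < Zr^4+ (same group, period 4 vs 5); Zr^4+ < Y^3+ (isoelectronic, higher Z=40 is smaller); Y^3+ < Sr^2+ (isoelectronic, higher Z=39 is smaller); Sr^2+ < Rb^+ (both 36 e⁻, Z=38>37); Rb^+ < Se^2- (isoelectronic, higher Z=37 is smaller).
That gives V^5+ < Ti^4+ < Zr^4+ < Y^3+ < Sr^2+ < Rb^+ < Se^2-. From the largest end, number 3 is Sr^2+.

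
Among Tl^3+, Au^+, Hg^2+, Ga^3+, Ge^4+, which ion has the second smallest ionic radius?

Ga^3+

Electron counts and nuclear charges: Ge^4+ has 28 e⁻ (Z=32), Ga^3+ has 28 e⁻ (Z=31), Tl^3+ has 78 e⁻ (Z=81), Hg^2+ has 78 e⁻ (Z=80), Au^+ has 78 e⁻ (Z=79). Ge^4+ < Ga^3+ (isoelectronic, higher Z=32 is smaller); Ga^3+ < Tl^3+ (same group, period 4 vs 6); Tl^3+ < Hg^2+ (isoelectronic, higher Z=81 is smaller); Hg^2+ < Au^+ (isoelectronic, higher Z=80 is smaller).
That gives Ge^4+ < Ga^3+ < Tl^3+ < Hg^2+ < Au^+. From the smallest end, number 2 is Ga^3+.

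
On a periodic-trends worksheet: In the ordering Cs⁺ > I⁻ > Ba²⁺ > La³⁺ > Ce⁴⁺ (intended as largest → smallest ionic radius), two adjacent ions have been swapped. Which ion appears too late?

Compare adjacent ions: both have 54 electrons but Z(Cs)=55 > Z(I)=53, so Cs⁺ should be the smaller of the two — yet in this decreasing list Cs⁺ sits before I⁻. Nothing else is reversed, so I⁻ should move one place to the left.

I⁻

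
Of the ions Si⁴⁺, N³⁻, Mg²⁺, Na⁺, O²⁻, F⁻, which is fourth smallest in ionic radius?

Isoelectronic series (10 e⁻ each). Size is set by nuclear charge: more protons means a smaller ion. Si⁴⁺ (Z=14), Mg²⁺ (Z=12), Na⁺ (Z=11), F⁻ (Z=9), O²⁻ (Z=8), N³⁻ (Z=7).
That gives Si⁴⁺ < Mg²⁺ < Na⁺ < F⁻ < O²⁻ < N³⁻. From the smallest end, number 4 is F⁻.

F⁻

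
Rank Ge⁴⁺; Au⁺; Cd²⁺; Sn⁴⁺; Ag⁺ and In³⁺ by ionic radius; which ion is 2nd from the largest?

Electron counts and nuclear charges: Ge⁴⁺: 28 e⁻, Z=32, Sn⁴⁺: 46 e⁻, Z=50, In³⁺: 46 e⁻, Z=49, Cd²⁺: 46 e⁻, Z=48, Ag⁺: 46 e⁻, Z=47, Au⁺: 78 e⁻, Z=79. Ge⁴⁺ < Sn⁴⁺ (same group, 1 shell fewer); Sn⁴⁺ < In³⁺ (both 46 e⁻, Z=50>49); In³⁺ < Cd²⁺ (isoelectronic, higher Z=49 is smaller); Cd²⁺ < Ag⁺ (isoelectronic, higher Z=48 is smaller); Ag⁺ < Au⁺ (same group, period 5 vs 6).
Ordering: Ge⁴⁺ < Sn⁴⁺ < In³⁺ < Cd²⁺ < Ag⁺ < Au⁺. The 2nd largest is Ag⁺.

Ag⁺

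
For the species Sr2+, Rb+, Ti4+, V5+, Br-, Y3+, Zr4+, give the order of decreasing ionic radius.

Br- > Rb+ > Sr2+ > Y3+ > Zr4+ > Ti4+ > V5+

V5+ has 18 e⁻ (Z=23), Ti4+ has 18 e⁻ (Z=22), Zr4+ has 36 e⁻ (Z=40), Y3+ has 36 e⁻ (Z=39), Sr2+ has 36 e⁻ (Z=38), Rb+ has 36 e⁻ (Z=37), Br- has 36 e⁻ (Z=35). V5+ < Ti4+ (both 18 e⁻, Z=23>22); Ti4+ < Zr4+ (same group, period 4 vs 5); Zr4+ < Y3+ (isoelectronic, higher Z=40 is smaller); Y3+ < Sr2+ (isoelectronic, higher Z=39 is smaller); Sr2+ < Rb+ (both 36 e⁻, Z=38>37); Rb+ < Br- (isoelectronic, higher Z=37 is smaller).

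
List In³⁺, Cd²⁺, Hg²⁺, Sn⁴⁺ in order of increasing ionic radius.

Sn⁴⁺ < In³⁺ < Cd²⁺ < Hg²⁺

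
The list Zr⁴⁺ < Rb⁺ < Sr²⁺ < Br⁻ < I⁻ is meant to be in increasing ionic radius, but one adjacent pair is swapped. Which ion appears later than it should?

Sr²⁺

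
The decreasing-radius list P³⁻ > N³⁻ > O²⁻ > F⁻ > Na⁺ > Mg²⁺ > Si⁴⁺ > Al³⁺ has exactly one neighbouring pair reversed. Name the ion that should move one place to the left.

Check each adjacent pair. Si⁴⁺ and Al³⁺ are reversed: Si⁴⁺ and Al³⁺ share 10 electrons; the higher nuclear charge on Si (Z=14) contracts it more, so Si⁴⁺ < Al³⁺. No other neighbouring pair contradicts the periodic trends, so Al³⁺ is the ion listed too late.

Al³⁺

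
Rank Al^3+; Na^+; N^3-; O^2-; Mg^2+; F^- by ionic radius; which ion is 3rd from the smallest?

All of these have 10 electrons (isoelectronic). With the same electron cloud, the ion with the most protons pulls it in tightest. Nuclear charges: Al^3+ (Z=13), Mg^2+ (Z=12), Na^+ (Z=11), F^- (Z=9), O^2- (Z=8), N^3- (Z=7). Highest Z is smallest.
Ordering: Al^3+ < Mg^2+ < Na^+ < F^- < O^2- < N^3-. The 3rd smallest is Na^+.

Na^+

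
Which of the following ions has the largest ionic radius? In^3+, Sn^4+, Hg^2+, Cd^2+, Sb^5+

Tabulating Z and e⁻: Sb^5+ (Z=51, 46 e⁻), Sn^4+ (Z=50, 46 e⁻), In^3+ (Z=49, 46 e⁻), Cd^2+ (Z=48, 46 e⁻), Hg^2+ (Z=80, 78 e⁻). Sb^5+ < Sn^4+ (isoelectronic, higher Z=51 is smaller); Sn^4+ < In^3+ (both 46 e⁻, Z=50>49); In^3+ < Cd^2+ (both 46 e⁻, Z=49>48); Cd^2+ < Hg^2+ (same group, 1 shell fewer).

Hg^2+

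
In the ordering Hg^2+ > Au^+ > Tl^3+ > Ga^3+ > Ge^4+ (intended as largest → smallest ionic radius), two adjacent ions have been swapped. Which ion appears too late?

Au^+

Check each adjacent pair. Hg^2+ and Au^+ are reversed: both have 78 electrons but Z(Hg)=80 > Z(Au)=79, so Hg^2+ should be the smaller of the two. No other neighbouring pair contradicts the periodic trends, so Au^+ is the ion listed too late.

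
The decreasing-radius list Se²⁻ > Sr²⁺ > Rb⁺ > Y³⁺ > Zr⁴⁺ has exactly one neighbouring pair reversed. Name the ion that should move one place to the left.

Check each adjacent pair. Sr²⁺ and Rb⁺ are reversed: they are isoelectronic (36 e⁻) and Sr has more protons than Rb (38 vs 37), making Sr²⁺ smaller. No other neighbouring pair contradicts the periodic trends, so Rb⁺ is the ion listed too late.

Rb⁺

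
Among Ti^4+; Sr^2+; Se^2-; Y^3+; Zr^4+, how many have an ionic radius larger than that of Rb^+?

1

Work out protons and electrons: Ti^4+ (Z=22, 18 e⁻), Zr^4+ (Z=40, 36 e⁻), Y^3+ (Z=39, 36 e⁻), Sr^2+ (Z=38, 36 e⁻), Rb^+ (Z=37, 36 e⁻), Se^2- (Z=34, 36 e⁻). Ti^4+ < Zr^4+ (same group, 1 shell fewer); Zr^4+ < Y^3+ (isoelectronic, higher Z=40 is smaller); Y^3+ < Sr^2+ (both 36 e⁻, Z=39>38); Sr^2+ < Rb^+ (isoelectronic, higher Z=38 is smaller); Rb^+ < Se^2- (isoelectronic, higher Z=37 is smaller).
Relative to Rb^+, the ions that are larger are Se^2-. That's 1.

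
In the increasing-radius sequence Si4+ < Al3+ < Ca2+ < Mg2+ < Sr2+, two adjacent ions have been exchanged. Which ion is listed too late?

Mg2+

Scanning neighbour by neighbour, only Ca2+/Mg2+ violates a trend: Mg2+ and Ca2+ are in one column with the same charge; the lighter period-3 ion has one fewer shell and is smaller. That makes Mg2+ the one sitting a position late relative to where it belongs.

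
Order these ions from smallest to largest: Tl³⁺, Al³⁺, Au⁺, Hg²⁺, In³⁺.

Electron counts and nuclear charges: Al³⁺ (Z=13, 10 e⁻), In³⁺ (Z=49, 46 e⁻), Tl³⁺ (Z=81, 78 e⁻), Hg²⁺ (Z=80, 78 e⁻), Au⁺ (Z=79, 78 e⁻). Al³⁺ < In³⁺ (same group, period 3 vs 5); In³⁺ < Tl³⁺ (same group, 1 shell fewer); Tl³⁺ < Hg²⁺ (both 78 e⁻, Z=81>80); Hg²⁺ < Au⁺ (both 78 e⁻, Z=80>79).

Al³⁺ < In³⁺ < Tl³⁺ < Hg²⁺ < Au⁺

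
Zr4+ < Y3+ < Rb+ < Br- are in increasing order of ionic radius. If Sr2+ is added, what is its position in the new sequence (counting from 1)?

3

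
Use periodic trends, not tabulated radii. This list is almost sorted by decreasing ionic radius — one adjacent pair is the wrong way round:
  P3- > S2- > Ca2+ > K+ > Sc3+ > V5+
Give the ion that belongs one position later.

Ca2+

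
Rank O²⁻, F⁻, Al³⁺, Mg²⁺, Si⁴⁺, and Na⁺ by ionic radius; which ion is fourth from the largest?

Mg²⁺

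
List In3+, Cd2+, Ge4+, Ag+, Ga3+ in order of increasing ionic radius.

Ge4+ < Ga3+ < In3+ < Cd2+ < Ag+

Electron counts and nuclear charges: Ge4+: 28 e⁻, Z=32, Ga3+: 28 e⁻, Z=31, In3+: 46 e⁻, Z=49, Cd2+: 46 e⁻, Z=48, Ag+: 46 e⁻, Z=47. Ge4+ < Ga3+ (both 28 e⁻, Z=32>31); Ga3+ < In3+ (same group, period 4 vs 5); In3+ < Cd2+ (isoelectronic, higher Z=49 is smaller); Cd2+ < Ag+ (both 46 e⁻, Z=48>47).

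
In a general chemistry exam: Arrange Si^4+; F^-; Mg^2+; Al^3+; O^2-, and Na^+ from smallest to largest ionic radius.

Si^4+ < Al^3+ < Mg^2+ < Na^+ < F^- < O^2-

Each ion has 10 electrons. The ranking follows nuclear charge in reverse — greater Z gives a smaller radius. Si^4+ (Z=14), Al^3+ (Z=13), Mg^2+ (Z=12), Na^+ (Z=11), F^- (Z=9), O^2- (Z=8).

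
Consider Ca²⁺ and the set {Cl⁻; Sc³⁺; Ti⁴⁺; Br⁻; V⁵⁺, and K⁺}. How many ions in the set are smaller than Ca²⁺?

3

V⁵⁺ (Z=23, 18 e⁻), Ti⁴⁺ (Z=22, 18 e⁻), Sc³⁺ (Z=21, 18 e⁻), Ca²⁺ (Z=20, 18 e⁻), K⁺ (Z=19, 18 e⁻), Cl⁻ (Z=17, 18 e⁻), Br⁻ (Z=35, 36 e⁻). V⁵⁺ < Ti⁴⁺ (both 18 e⁻, Z=23>22); Ti⁴⁺ < Sc³⁺ (isoelectronic, higher Z=22 is smaller); Sc³⁺ < Ca²⁺ (both 18 e⁻, Z=21>20); Ca²⁺ < K⁺ (isoelectronic, higher Z=20 is smaller); K⁺ < Cl⁻ (isoelectronic, higher Z=19 is smaller); Cl⁻ < Br⁻ (same group, 1 shell fewer).
Overall: V⁵⁺ < Ti⁴⁺ < Sc³⁺ < Ca²⁺ < K⁺ < Cl⁻ < Br⁻. Ca²⁺ has 3 below it and 3 above. So 3 are smaller.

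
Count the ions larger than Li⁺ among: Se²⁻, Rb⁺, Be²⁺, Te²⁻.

3

Tabulating Z and e⁻: Be²⁺ has 2 e⁻ (Z=4), Li⁺ has 2 e⁻ (Z=3), Rb⁺ has 36 e⁻ (Z=37), Se²⁻ has 36 e⁻ (Z=34), Te²⁻ has 54 e⁻ (Z=52). Be²⁺ < Li⁺ (isoelectronic, higher Z=4 is smaller); Li⁺ < Rb⁺ (same group, period 2 vs 5); Rb⁺ < Se²⁻ (both 36 e⁻, Z=37>34); Se²⁻ < Te²⁻ (same group, period 4 vs 5).
Ordering all of them (including Li⁺) by radius gives Be²⁺ < Li⁺ < Rb⁺ < Se²⁻ < Te²⁻. That's 3.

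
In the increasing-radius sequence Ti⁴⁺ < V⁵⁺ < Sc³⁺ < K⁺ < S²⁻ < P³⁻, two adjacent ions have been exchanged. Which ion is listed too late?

Scanning neighbour by neighbour, only Ti⁴⁺/V⁵⁺ violates a trend: both have 18 electrons but Z(V)=23 > Z(Ti)=22, so V⁵⁺ should be the smaller of the two. That makes V⁵⁺ the one sitting a position late relative to where it belongs.

V⁵⁺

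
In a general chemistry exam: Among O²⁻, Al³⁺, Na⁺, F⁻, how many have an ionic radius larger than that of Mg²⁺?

Isoelectronic series (10 e⁻ each). Size is set by nuclear charge: more protons means a smaller ion. Al³⁺ (Z=13), Mg²⁺ (Z=12), Na⁺ (Z=11), F⁻ (Z=9), O²⁻ (Z=8).
Overall: Al³⁺ < Mg²⁺ < Na⁺ < F⁻ < O²⁻. Mg²⁺ has 1 below it and 3 above. So 3 are larger.

3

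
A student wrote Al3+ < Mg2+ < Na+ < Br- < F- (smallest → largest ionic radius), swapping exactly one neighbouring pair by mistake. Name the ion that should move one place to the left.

The pair Br-, F- is the wrong way round — both in group 17 with the same charge; F- (period 2) has the smaller radius. All other adjacent pairs agree with periodic trends, so F- is the misplaced ion.

F-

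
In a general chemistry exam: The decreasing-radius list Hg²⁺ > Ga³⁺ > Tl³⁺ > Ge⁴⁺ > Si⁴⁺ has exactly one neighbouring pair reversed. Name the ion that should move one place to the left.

Check each adjacent pair. Ga³⁺ and Tl³⁺ are reversed: both in group 13 with the same charge; Ga³⁺ (period 4) has the smaller radius. No other neighbouring pair contradicts the periodic trends, so Tl³⁺ is the ion listed too late.

Tl³⁺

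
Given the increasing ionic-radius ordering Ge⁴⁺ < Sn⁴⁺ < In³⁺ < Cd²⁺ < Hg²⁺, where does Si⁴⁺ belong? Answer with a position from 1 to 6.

Electron counts and nuclear charges: Si⁴⁺ (Z=14, 10 e⁻), Ge⁴⁺ (Z=32, 28 e⁻), Sn⁴⁺ (Z=50, 46 e⁻), In³⁺ (Z=49, 46 e⁻), Cd²⁺ (Z=48, 46 e⁻), Hg²⁺ (Z=80, 78 e⁻). Si⁴⁺ < Ge⁴⁺ (same group, period 3 vs 4); Ge⁴⁺ < Sn⁴⁺ (same group, 1 shell fewer); Sn⁴⁺ < In³⁺ (both 46 e⁻, Z=50>49); In³⁺ < Cd²⁺ (isoelectronic, higher Z=49 is smaller); Cd²⁺ < Hg²⁺ (same group, period 5 vs 6).
The complete sequence is Si⁴⁺ < Ge⁴⁺ < Sn⁴⁺ < In³⁺ < Cd²⁺ < Hg²⁺. Si⁴⁺ sits at position 1.

1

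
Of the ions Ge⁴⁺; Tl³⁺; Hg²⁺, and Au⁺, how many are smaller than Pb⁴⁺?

1

Tabulating Z and e⁻: Ge⁴⁺ has 28 e⁻ (Z=32), Pb⁴⁺ has 78 e⁻ (Z=82), Tl³⁺ has 78 e⁻ (Z=81), Hg²⁺ has 78 e⁻ (Z=80), Au⁺ has 78 e⁻ (Z=79). Ge⁴⁺ < Pb⁴⁺ (same group, period 4 vs 6); Pb⁴⁺ < Tl³⁺ (isoelectronic, higher Z=82 is smaller); Tl³⁺ < Hg²⁺ (both 78 e⁻, Z=81>80); Hg²⁺ < Au⁺ (both 78 e⁻, Z=80>79).
Relative to Pb⁴⁺, the ions that are smaller are Ge⁴⁺. That's 1.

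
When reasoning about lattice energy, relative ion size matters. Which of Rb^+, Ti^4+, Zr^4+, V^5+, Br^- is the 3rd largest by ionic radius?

Zr^4+

First list Z and electron count for each: V^5+ has 18 e⁻ (Z=23), Ti^4+ has 18 e⁻ (Z=22), Zr^4+ has 36 e⁻ (Z=40), Rb^+ has 36 e⁻ (Z=37), Br^- has 36 e⁻ (Z=35). V^5+ < Ti^4+ (both 18 e⁻, Z=23>22); Ti^4+ < Zr^4+ (same group, 1 shell fewer); Zr^4+ < Rb^+ (both 36 e⁻, Z=40>37); Rb^+ < Br^- (isoelectronic, higher Z=37 is smaller).
So the order is V^5+ < Ti^4+ < Zr^4+ < Rb^+ < Br^-; the 3rd-largest ion is Zr^4+.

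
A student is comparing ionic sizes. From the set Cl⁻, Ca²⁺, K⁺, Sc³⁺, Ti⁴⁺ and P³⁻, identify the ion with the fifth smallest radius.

All of these have 18 electrons (isoelectronic). With the same electron cloud, the ion with the most protons pulls it in tightest. Nuclear charges: Ti⁴⁺ (Z=22), Sc³⁺ (Z=21), Ca²⁺ (Z=20), K⁺ (Z=19), Cl⁻ (Z=17), P³⁻ (Z=15). Highest Z is smallest.
That gives Ti⁴⁺ < Sc³⁺ < Ca²⁺ < K⁺ < Cl⁻ < P³⁻. From the smallest end, number 5 is Cl⁻.

Cl⁻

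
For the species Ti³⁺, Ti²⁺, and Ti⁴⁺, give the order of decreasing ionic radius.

Same element, different charge: the more highly charged cation has fewer electrons and a greater effective nuclear charge per electron, making Ti⁴⁺ the smallest.

Ti²⁺ > Ti³⁺ > Ti⁴⁺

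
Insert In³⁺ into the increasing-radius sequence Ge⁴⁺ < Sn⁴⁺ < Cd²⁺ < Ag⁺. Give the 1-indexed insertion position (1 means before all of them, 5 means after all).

3

Electron counts and nuclear charges: Ge⁴⁺ has 28 e⁻ (Z=32), Sn⁴⁺ has 46 e⁻ (Z=50), In³⁺ has 46 e⁻ (Z=49), Cd²⁺ has 46 e⁻ (Z=48), Ag⁺ has 46 e⁻ (Z=47). Ge⁴⁺ < Sn⁴⁺ (same group, period 4 vs 5); Sn⁴⁺ < In³⁺ (isoelectronic, higher Z=50 is smaller); In³⁺ < Cd²⁺ (both 46 e⁻, Z=49>48); Cd²⁺ < Ag⁺ (isoelectronic, higher Z=48 is smaller).
The complete sequence is Ge⁴⁺ < Sn⁴⁺ < In³⁺ < Cd²⁺ < Ag⁺. In³⁺ sits at position 3.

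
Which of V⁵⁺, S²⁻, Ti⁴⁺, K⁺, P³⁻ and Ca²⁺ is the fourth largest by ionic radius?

Ca²⁺

Isoelectronic series (18 e⁻ each). Size is set by nuclear charge: more protons means a smaller ion. V⁵⁺ (Z=23), Ti⁴⁺ (Z=22), Ca²⁺ (Z=20), K⁺ (Z=19), S²⁻ (Z=16), P³⁻ (Z=15).
Ordering: V⁵⁺ < Ti⁴⁺ < Ca²⁺ < K⁺ < S²⁻ < P³⁻. The fourth largest is Ca²⁺.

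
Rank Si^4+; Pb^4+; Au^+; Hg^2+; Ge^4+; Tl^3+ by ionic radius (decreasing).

Au^+ > Hg^2+ > Tl^3+ > Pb^4+ > Ge^4+ > Si^4+

Electron counts and nuclear charges: Si^4+ (Z=14, 10 e⁻), Ge^4+ (Z=32, 28 e⁻), Pb^4+ (Z=82, 78 e⁻), Tl^3+ (Z=81, 78 e⁻), Hg^2+ (Z=80, 78 e⁻), Au^+ (Z=79, 78 e⁻). Si^4+ < Ge^4+ (same group, 1 shell fewer); Ge^4+ < Pb^4+ (same group, 2 shells fewer); Pb^4+ < Tl^3+ (both 78 e⁻, Z=82>81); Tl^3+ < Hg^2+ (isoelectronic, higher Z=81 is smaller); Hg^2+ < Au^+ (isoelectronic, higher Z=80 is smaller).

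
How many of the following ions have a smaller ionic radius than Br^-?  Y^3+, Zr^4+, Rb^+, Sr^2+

Isoelectronic series (36 e⁻ each). Size is set by nuclear charge: more protons means a smaller ion. Zr^4+ (Z=40), Y^3+ (Z=39), Sr^2+ (Z=38), Rb^+ (Z=37), Br^- (Z=35).
Placing each against Br^-: smaller — Zr^4+, Y^3+, Sr^2+, Rb^+; larger — none. That's 4.

4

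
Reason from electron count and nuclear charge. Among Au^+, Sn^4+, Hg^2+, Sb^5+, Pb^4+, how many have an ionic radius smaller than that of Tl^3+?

3

Tabulating Z and e⁻: Sb^5+ (Z=51, 46 e⁻), Sn^4+ (Z=50, 46 e⁻), Pb^4+ (Z=82, 78 e⁻), Tl^3+ (Z=81, 78 e⁻), Hg^2+ (Z=80, 78 e⁻), Au^+ (Z=79, 78 e⁻). Sb^5+ < Sn^4+ (isoelectronic, higher Z=51 is smaller); Sn^4+ < Pb^4+ (same group, period 5 vs 6); Pb^4+ < Tl^3+ (both 78 e⁻, Z=82>81); Tl^3+ < Hg^2+ (isoelectronic, higher Z=81 is smaller); Hg^2+ < Au^+ (both 78 e⁻, Z=80>79).
Placing each against Tl^3+: smaller — Sb^5+, Sn^4+, Pb^4+; larger — Hg^2+, Au^+. That's 3.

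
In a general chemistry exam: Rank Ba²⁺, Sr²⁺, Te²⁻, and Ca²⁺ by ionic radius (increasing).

Ca²⁺ < Sr²⁺ < Ba²⁺ < Te²⁻

Work out protons and electrons: Ca²⁺ (Z=20, 18 e⁻), Sr²⁺ (Z=38, 36 e⁻), Ba²⁺ (Z=56, 54 e⁻), Te²⁻ (Z=52, 54 e⁻). Ca²⁺ < Sr²⁺ (same group, period 4 vs 5); Sr²⁺ < Ba²⁺ (same group, 1 shell fewer); Ba²⁺ < Te²⁻ (both 54 e⁻, Z=56>52).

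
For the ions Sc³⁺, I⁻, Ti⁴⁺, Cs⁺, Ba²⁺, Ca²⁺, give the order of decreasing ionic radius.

I⁻ > Cs⁺ > Ba²⁺ > Ca²⁺ > Sc³⁺ > Ti⁴⁺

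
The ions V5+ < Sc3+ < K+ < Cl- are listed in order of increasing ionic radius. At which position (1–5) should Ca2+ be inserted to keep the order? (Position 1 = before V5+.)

All of these have 18 electrons (isoelectronic). With the same electron cloud, the ion with the most protons pulls it in tightest. Nuclear charges: V5+ (Z=23), Sc3+ (Z=21), Ca2+ (Z=20), K+ (Z=19), Cl- (Z=17). Highest Z is smallest.
The complete sequence is V5+ < Sc3+ < Ca2+ < K+ < Cl-. Ca2+ sits at position 3.

3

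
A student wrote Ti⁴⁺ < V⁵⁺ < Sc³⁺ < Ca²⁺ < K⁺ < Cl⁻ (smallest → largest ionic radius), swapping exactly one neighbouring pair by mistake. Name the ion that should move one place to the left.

Compare adjacent ions: both have 18 electrons but Z(V)=23 > Z(Ti)=22, so V⁵⁺ should be the smaller of the two — yet in this increasing list Ti⁴⁺ sits before V⁵⁺. Nothing else is reversed, so V⁵⁺ should move one place to the left.

V⁵⁺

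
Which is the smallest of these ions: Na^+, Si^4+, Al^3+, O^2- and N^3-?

Si^4+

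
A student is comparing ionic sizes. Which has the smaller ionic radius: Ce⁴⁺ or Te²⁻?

These species are isoelectronic with 54 electrons. The only difference is the number of protons: Ce⁴⁺ (Z=58), Te²⁻ (Z=52). The strongest nuclear pull (Ce⁴⁺) gives the smallest ion.

Ce⁴⁺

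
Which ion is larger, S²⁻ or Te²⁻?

Te²⁻

Same group, same charge. Going down the group adds an extra shell of electrons, so the ion gets larger: S²⁻ is highest in the group and smallest.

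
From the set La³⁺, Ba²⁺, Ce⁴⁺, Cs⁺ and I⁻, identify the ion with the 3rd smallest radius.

These species are isoelectronic with 54 electrons. The only difference is the number of protons: Ce⁴⁺ (Z=58), La³⁺ (Z=57), Ba²⁺ (Z=56), Cs⁺ (Z=55), I⁻ (Z=53). The strongest nuclear pull (Ce⁴⁺) gives the smallest ion.
That gives Ce⁴⁺ < La³⁺ < Ba²⁺ < Cs⁺ < I⁻. From the smallest end, number 3 is Ba²⁺.

Ba²⁺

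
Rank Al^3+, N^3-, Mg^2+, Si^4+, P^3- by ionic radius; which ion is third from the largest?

Mg^2+

Electron counts and nuclear charges: Si^4+: 10 e⁻, Z=14, Al^3+: 10 e⁻, Z=13, Mg^2+: 10 e⁻, Z=12, N^3-: 10 e⁻, Z=7, P^3-: 18 e⁻, Z=15. Si^4+ < Al^3+ (both 10 e⁻, Z=14>13); Al^3+ < Mg^2+ (both 10 e⁻, Z=13>12); Mg^2+ < N^3- (isoelectronic, higher Z=12 is smaller); N^3- < P^3- (same group, period 2 vs 3).
Full ascending order: Si^4+ < Al^3+ < Mg^2+ < N^3- < P^3-. Counting from the largest, position 3 is Mg^2+.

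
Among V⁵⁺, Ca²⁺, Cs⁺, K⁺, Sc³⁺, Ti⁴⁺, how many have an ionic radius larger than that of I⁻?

0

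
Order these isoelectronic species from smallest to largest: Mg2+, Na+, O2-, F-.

Mg2+ < Na+ < F- < O2-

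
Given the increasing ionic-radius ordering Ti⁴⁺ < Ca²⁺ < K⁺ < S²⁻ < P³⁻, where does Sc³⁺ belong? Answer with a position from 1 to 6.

2

All of these have 18 electrons (isoelectronic). With the same electron cloud, the ion with the most protons pulls it in tightest. Nuclear charges: Ti⁴⁺ (Z=22), Sc³⁺ (Z=21), Ca²⁺ (Z=20), K⁺ (Z=19), S²⁻ (Z=16), P³⁻ (Z=15). Highest Z is smallest.
With Sc³⁺ included the full order is Ti⁴⁺ < Sc³⁺ < Ca²⁺ < K⁺ < S²⁻ < P³⁻, so it takes position 2.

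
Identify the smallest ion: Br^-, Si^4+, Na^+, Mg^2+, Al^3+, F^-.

Si^4+

Electron counts and nuclear charges: Si^4+ (Z=14, 10 e⁻), Al^3+ (Z=13, 10 e⁻), Mg^2+ (Z=12, 10 e⁻), Na^+ (Z=11, 10 e⁻), F^- (Z=9, 10 e⁻), Br^- (Z=35, 36 e⁻). Si^4+ < Al^3+ (both 10 e⁻, Z=14>13); Al^3+ < Mg^2+ (isoelectronic, higher Z=13 is smaller); Mg^2+ < Na^+ (both 10 e⁻, Z=12>11); Na^+ < F^- (isoelectronic, higher Z=11 is smaller); F^- < Br^- (same group, period 2 vs 4).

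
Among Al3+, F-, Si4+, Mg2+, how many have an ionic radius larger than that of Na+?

1

Each ion has 10 electrons. The ranking follows nuclear charge in reverse — greater Z gives a smaller radius. Si4+ (Z=14), Al3+ (Z=13), Mg2+ (Z=12), Na+ (Z=11), F- (Z=9).
Overall: Si4+ < Al3+ < Mg2+ < Na+ < F-. Na+ has 3 below it and 1 above. That's 1.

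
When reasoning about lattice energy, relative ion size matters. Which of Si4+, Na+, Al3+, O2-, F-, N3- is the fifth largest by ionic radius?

These species are isoelectronic with 10 electrons. The only difference is the number of protons: Si4+ (Z=14), Al3+ (Z=13), Na+ (Z=11), F- (Z=9), O2- (Z=8), N3- (Z=7). The strongest nuclear pull (Si4+) gives the smallest ion.
Ordering: Si4+ < Al3+ < Na+ < F- < O2- < N3-. The fifth largest is Al3+.

Al3+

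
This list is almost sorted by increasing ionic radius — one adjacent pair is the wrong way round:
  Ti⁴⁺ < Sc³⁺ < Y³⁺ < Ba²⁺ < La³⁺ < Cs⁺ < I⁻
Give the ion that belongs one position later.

Ba²⁺

Compare adjacent ions: they are isoelectronic (54 e⁻) and La has more protons than Ba (57 vs 56), making La³⁺ smaller — yet in this increasing list Ba²⁺ sits before La³⁺. Nothing else is reversed, so Ba²⁺ should move one place to the right.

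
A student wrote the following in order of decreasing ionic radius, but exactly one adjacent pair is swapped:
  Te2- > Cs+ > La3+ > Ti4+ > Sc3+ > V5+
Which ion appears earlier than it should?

Ti4+

Scanning neighbour by neighbour, only Ti4+/Sc3+ violates a trend: both have 18 electrons but Z(Ti)=22 > Z(Sc)=21, so Ti4+ should be the smaller of the two. That makes Ti4+ the one sitting a position early relative to where it belongs.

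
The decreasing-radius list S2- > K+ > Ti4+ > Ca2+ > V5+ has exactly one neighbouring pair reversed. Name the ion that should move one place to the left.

Scanning neighbour by neighbour, only Ti4+/Ca2+ violates a trend: Ti4+ and Ca2+ share 18 electrons; the higher nuclear charge on Ti (Z=22) contracts it more, so Ti4+ < Ca2+. That makes Ca2+ the one sitting a position late relative to where it belongs.

Ca2+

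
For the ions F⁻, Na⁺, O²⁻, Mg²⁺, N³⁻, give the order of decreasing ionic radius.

N³⁻ > O²⁻ > F⁻ > Na⁺ > Mg²⁺

Each ion has 10 electrons. The ranking follows nuclear charge in reverse — greater Z gives a smaller radius. Mg²⁺ (Z=12), Na⁺ (Z=11), F⁻ (Z=9), O²⁻ (Z=8), N³⁻ (Z=7).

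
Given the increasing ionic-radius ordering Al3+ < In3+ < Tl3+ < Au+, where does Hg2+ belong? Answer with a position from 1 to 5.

First list Z and electron count for each: Al3+ (Z=13, 10 e⁻), In3+ (Z=49, 46 e⁻), Tl3+ (Z=81, 78 e⁻), Hg2+ (Z=80, 78 e⁻), Au+ (Z=79, 78 e⁻). Al3+ < In3+ (same group, period 3 vs 5); In3+ < Tl3+ (same group, 1 shell fewer); Tl3+ < Hg2+ (both 78 e⁻, Z=81>80); Hg2+ < Au+ (isoelectronic, higher Z=80 is smaller).
With Hg2+ included the full order is Al3+ < In3+ < Tl3+ < Hg2+ < Au+, so it takes position 4.

4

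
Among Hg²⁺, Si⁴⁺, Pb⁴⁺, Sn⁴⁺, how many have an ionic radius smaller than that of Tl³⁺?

3

First list Z and electron count for each: Si⁴⁺ (Z=14, 10 e⁻), Sn⁴⁺ (Z=50, 46 e⁻), Pb⁴⁺ (Z=82, 78 e⁻), Tl³⁺ (Z=81, 78 e⁻), Hg²⁺ (Z=80, 78 e⁻). Si⁴⁺ < Sn⁴⁺ (same group, period 3 vs 5); Sn⁴⁺ < Pb⁴⁺ (same group, period 5 vs 6); Pb⁴⁺ < Tl³⁺ (both 78 e⁻, Z=82>81); Tl³⁺ < Hg²⁺ (both 78 e⁻, Z=81>80).
Ordering all of them (including Tl³⁺) by radius gives Si⁴⁺ < Sn⁴⁺ < Pb⁴⁺ < Tl³⁺ < Hg²⁺. Count: 3.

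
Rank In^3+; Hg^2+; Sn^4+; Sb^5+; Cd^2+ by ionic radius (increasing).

Sb^5+ < Sn^4+ < In^3+ < Cd^2+ < Hg^2+

Tabulating Z and e⁻: Sb^5+: 46 e⁻, Z=51, Sn^4+: 46 e⁻, Z=50, In^3+: 46 e⁻, Z=49, Cd^2+: 46 e⁻, Z=48, Hg^2+: 78 e⁻, Z=80. Sb^5+ < Sn^4+ (both 46 e⁻, Z=51>50); Sn^4+ < In^3+ (isoelectronic, higher Z=50 is smaller); In^3+ < Cd^2+ (both 46 e⁻, Z=49>48); Cd^2+ < Hg^2+ (same group, period 5 vs 6).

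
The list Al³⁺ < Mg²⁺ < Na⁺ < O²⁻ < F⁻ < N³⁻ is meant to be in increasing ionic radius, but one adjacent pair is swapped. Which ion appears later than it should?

The pair O²⁻, F⁻ is the wrong way round — F⁻ and O²⁻ share 10 electrons; the higher nuclear charge on F (Z=9) contracts it more, so F⁻ < O²⁻. All other adjacent pairs agree with periodic trends, so F⁻ is the misplaced ion.

F⁻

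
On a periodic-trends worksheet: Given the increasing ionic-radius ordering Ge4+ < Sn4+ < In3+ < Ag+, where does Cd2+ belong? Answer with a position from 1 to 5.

4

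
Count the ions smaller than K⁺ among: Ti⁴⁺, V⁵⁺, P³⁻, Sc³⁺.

3

All of these have 18 electrons (isoelectronic). With the same electron cloud, the ion with the most protons pulls it in tightest. Nuclear charges: V⁵⁺ (Z=23), Ti⁴⁺ (Z=22), Sc³⁺ (Z=21), K⁺ (Z=19), P³⁻ (Z=15). Highest Z is smallest.
Overall: V⁵⁺ < Ti⁴⁺ < Sc³⁺ < K⁺ < P³⁻. K⁺ has 3 below it and 1 above. That's 3.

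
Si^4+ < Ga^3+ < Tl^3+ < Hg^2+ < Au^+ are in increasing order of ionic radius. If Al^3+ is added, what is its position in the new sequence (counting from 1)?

2

Tabulating Z and e⁻: Si^4+: 10 e⁻, Z=14, Al^3+: 10 e⁻, Z=13, Ga^3+: 28 e⁻, Z=31, Tl^3+: 78 e⁻, Z=81, Hg^2+: 78 e⁻, Z=80, Au^+: 78 e⁻, Z=79. Si^4+ < Al^3+ (isoelectronic, higher Z=14 is smaller); Al^3+ < Ga^3+ (same group, period 3 vs 4); Ga^3+ < Tl^3+ (same group, period 4 vs 6); Tl^3+ < Hg^2+ (both 78 e⁻, Z=81>80); Hg^2+ < Au^+ (isoelectronic, higher Z=80 is smaller).
Putting Al^3+ in gives Si^4+ < Al^3+ < Ga^3+ < Tl^3+ < Hg^2+ < Au^+; it lands at slot 2.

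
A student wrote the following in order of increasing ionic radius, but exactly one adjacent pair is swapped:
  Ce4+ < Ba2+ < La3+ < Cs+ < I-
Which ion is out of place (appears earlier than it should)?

Compare adjacent ions: La3+ and Ba2+ share 54 electrons; the higher nuclear charge on La (Z=57) contracts it more, so La3+ < Ba2+ — yet in this increasing list Ba2+ sits before La3+. Nothing else is reversed, so Ba2+ should move one place to the right.

Ba2+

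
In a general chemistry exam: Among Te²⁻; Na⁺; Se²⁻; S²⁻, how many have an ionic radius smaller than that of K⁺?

Work out protons and electrons: Na⁺: 10 e⁻, Z=11, K⁺: 18 e⁻, Z=19, S²⁻: 18 e⁻, Z=16, Se²⁻: 36 e⁻, Z=34, Te²⁻: 54 e⁻, Z=52. Na⁺ < K⁺ (same group, 1 shell fewer); K⁺ < S²⁻ (isoelectronic, higher Z=19 is smaller); S²⁻ < Se²⁻ (same group, period 3 vs 4); Se²⁻ < Te²⁻ (same group, 1 shell fewer).
Overall: Na⁺ < K⁺ < S²⁻ < Se²⁻ < Te²⁻. K⁺ has 1 below it and 3 above. Count: 1.

1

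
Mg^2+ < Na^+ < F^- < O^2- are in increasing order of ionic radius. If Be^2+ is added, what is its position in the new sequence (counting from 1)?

Electron counts and nuclear charges: Be^2+ (Z=4, 2 e⁻), Mg^2+ (Z=12, 10 e⁻), Na^+ (Z=11, 10 e⁻), F^- (Z=9, 10 e⁻), O^2- (Z=8, 10 e⁻). Be^2+ < Mg^2+ (same group, 1 shell fewer); Mg^2+ < Na^+ (isoelectronic, higher Z=12 is smaller); Na^+ < F^- (both 10 e⁻, Z=11>9); F^- < O^2- (isoelectronic, higher Z=9 is smaller).
Putting Be^2+ in gives Be^2+ < Mg^2+ < Na^+ < F^- < O^2-; it lands at slot 1.

1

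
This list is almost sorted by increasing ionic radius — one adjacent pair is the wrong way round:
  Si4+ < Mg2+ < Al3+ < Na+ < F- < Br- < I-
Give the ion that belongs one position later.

Scanning neighbour by neighbour, only Mg2+/Al3+ violates a trend: Al3+ and Mg2+ share 10 electrons; the higher nuclear charge on Al (Z=13) contracts it more, so Al3+ < Mg2+. That makes Mg2+ the one sitting a position early relative to where it belongs.

Mg2+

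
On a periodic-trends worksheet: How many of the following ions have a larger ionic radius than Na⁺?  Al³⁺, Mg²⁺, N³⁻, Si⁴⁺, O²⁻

2

Isoelectronic series (10 e⁻ each). Size is set by nuclear charge: more protons means a smaller ion. Si⁴⁺ (Z=14), Al³⁺ (Z=13), Mg²⁺ (Z=12), Na⁺ (Z=11), O²⁻ (Z=8), N³⁻ (Z=7).
Relative to Na⁺, the ions that are larger are O²⁻, N³⁻. That's 2.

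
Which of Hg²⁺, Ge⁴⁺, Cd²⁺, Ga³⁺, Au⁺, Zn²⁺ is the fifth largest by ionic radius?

Ga³⁺

Ge⁴⁺: 28 e⁻, Z=32, Ga³⁺: 28 e⁻, Z=31, Zn²⁺: 28 e⁻, Z=30, Cd²⁺: 46 e⁻, Z=48, Hg²⁺: 78 e⁻, Z=80, Au⁺: 78 e⁻, Z=79. Ge⁴⁺ < Ga³⁺ (isoelectronic, higher Z=32 is smaller); Ga³⁺ < Zn²⁺ (isoelectronic, higher Z=31 is smaller); Zn²⁺ < Cd²⁺ (same group, 1 shell fewer); Cd²⁺ < Hg²⁺ (same group, 1 shell fewer); Hg²⁺ < Au⁺ (isoelectronic, higher Z=80 is smaller).
Ordering: Ge⁴⁺ < Ga³⁺ < Zn²⁺ < Cd²⁺ < Hg²⁺ < Au⁺. The fifth largest is Ga³⁺.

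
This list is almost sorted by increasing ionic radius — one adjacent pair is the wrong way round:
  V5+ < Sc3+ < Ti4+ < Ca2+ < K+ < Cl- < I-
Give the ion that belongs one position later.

Sc3+

The pair Sc3+, Ti4+ is the wrong way round — Ti4+ and Sc3+ share 18 electrons; the higher nuclear charge on Ti (Z=22) contracts it more, so Ti4+ < Sc3+. All other adjacent pairs agree with periodic trends, so Sc3+ is the misplaced ion.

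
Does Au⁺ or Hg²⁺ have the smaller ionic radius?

Hg²⁺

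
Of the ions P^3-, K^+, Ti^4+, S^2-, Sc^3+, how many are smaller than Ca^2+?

2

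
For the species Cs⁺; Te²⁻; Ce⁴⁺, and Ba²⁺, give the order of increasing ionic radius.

Ce⁴⁺ < Ba²⁺ < Cs⁺ < Te²⁻

All of these have 54 electrons (isoelectronic). With the same electron cloud, the ion with the most protons pulls it in tightest. Nuclear charges: Ce⁴⁺ (Z=58), Ba²⁺ (Z=56), Cs⁺ (Z=55), Te²⁻ (Z=52). Highest Z is smallest.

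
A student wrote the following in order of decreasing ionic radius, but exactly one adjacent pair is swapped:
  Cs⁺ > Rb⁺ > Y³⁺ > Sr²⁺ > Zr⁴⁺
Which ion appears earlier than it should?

Y³⁺

Compare adjacent ions: Y³⁺ and Sr²⁺ share 36 electrons; the higher nuclear charge on Y (Z=39) contracts it more, so Y³⁺ < Sr²⁺ — yet in this decreasing list Y³⁺ sits before Sr²⁺. Nothing else is reversed, so Y³⁺ should move one place to the right.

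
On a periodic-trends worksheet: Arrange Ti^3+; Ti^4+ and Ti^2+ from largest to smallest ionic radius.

Ti^2+ > Ti^3+ > Ti^4+

These are all Ti ions. Removing more electrons (higher positive charge) pulls the remaining electrons in closer, so Ti^4+ is smallest and Ti^2+ is largest.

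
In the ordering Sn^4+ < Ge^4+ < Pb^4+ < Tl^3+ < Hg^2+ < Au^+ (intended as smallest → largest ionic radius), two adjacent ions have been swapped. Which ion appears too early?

Scanning neighbour by neighbour, only Sn^4+/Ge^4+ violates a trend: both in group 14 with the same charge; Ge^4+ (period 4) has the smaller radius. That makes Sn^4+ the one sitting a position early relative to where it belongs.

Sn^4+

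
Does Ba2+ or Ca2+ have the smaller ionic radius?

All are in the same group with charge +2. Radius grows down the group as n (the outermost shell) increases.

Ca2+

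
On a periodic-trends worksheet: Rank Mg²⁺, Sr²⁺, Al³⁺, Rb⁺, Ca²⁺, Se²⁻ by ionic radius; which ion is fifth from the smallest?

Rb⁺

Electron counts and nuclear charges: Al³⁺ has 10 e⁻ (Z=13), Mg²⁺ has 10 e⁻ (Z=12), Ca²⁺ has 18 e⁻ (Z=20), Sr²⁺ has 36 e⁻ (Z=38), Rb⁺ has 36 e⁻ (Z=37), Se²⁻ has 36 e⁻ (Z=34). Al³⁺ < Mg²⁺ (isoelectronic, higher Z=13 is smaller); Mg²⁺ < Ca²⁺ (same group, 1 shell fewer); Ca²⁺ < Sr²⁺ (same group, period 4 vs 5); Sr²⁺ < Rb⁺ (isoelectronic, higher Z=38 is smaller); Rb⁺ < Se²⁻ (both 36 e⁻, Z=37>34).
That gives Al³⁺ < Mg²⁺ < Ca²⁺ < Sr²⁺ < Rb⁺ < Se²⁻. From the smallest end, number 5 is Rb⁺.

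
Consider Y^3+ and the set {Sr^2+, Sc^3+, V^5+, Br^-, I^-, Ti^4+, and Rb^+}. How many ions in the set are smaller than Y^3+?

3

Tabulating Z and e⁻: V^5+ (Z=23, 18 e⁻), Ti^4+ (Z=22, 18 e⁻), Sc^3+ (Z=21, 18 e⁻), Y^3+ (Z=39, 36 e⁻), Sr^2+ (Z=38, 36 e⁻), Rb^+ (Z=37, 36 e⁻), Br^- (Z=35, 36 e⁻), I^- (Z=53, 54 e⁻). V^5+ < Ti^4+ (isoelectronic, higher Z=23 is smaller); Ti^4+ < Sc^3+ (isoelectronic, higher Z=22 is smaller); Sc^3+ < Y^3+ (same group, period 4 vs 5); Y^3+ < Sr^2+ (isoelectronic, higher Z=39 is smaller); Sr^2+ < Rb^+ (isoelectronic, higher Z=38 is smaller); Rb^+ < Br^- (isoelectronic, higher Z=37 is smaller); Br^- < I^- (same group, 1 shell fewer).
Overall: V^5+ < Ti^4+ < Sc^3+ < Y^3+ < Sr^2+ < Rb^+ < Br^- < I^-. Y^3+ has 3 below it and 4 above. Count: 3.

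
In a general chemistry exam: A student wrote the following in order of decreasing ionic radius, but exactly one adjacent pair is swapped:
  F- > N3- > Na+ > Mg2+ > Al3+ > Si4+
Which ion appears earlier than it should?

F-

Scanning neighbour by neighbour, only F-/N3- violates a trend: they are isoelectronic (10 e⁻) and F has more protons than N (9 vs 7), making F- smaller. That makes F- the one sitting a position early relative to where it belongs.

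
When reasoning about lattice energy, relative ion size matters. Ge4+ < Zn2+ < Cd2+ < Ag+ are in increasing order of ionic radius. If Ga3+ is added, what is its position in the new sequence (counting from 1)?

2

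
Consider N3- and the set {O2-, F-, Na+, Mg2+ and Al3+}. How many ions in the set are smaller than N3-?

5

Each ion has 10 electrons. The ranking follows nuclear charge in reverse — greater Z gives a smaller radius. Al3+ (Z=13), Mg2+ (Z=12), Na+ (Z=11), F- (Z=9), O2- (Z=8), N3- (Z=7).
Placing each against N3-: smaller — Al3+, Mg2+, Na+, F-, O2-; larger — none. That's 5.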